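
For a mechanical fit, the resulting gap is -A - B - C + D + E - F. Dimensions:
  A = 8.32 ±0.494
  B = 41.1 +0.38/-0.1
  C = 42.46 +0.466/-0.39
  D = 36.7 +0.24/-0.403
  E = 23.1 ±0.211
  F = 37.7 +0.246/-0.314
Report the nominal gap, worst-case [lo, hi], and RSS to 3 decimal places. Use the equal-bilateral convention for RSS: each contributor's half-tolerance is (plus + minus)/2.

Stack each dimension's contribution:
  -A: nom -8.320 → Σnom=-8.320; wc +0.494/-0.494 → slack +0.494/-0.494; half-tol=0.494, Σhalf²=0.244036
  -B: nom -41.100 → Σnom=-49.420; wc +0.100/-0.380 → slack +0.594/-0.874; half-tol=0.240, Σhalf²=0.301636
  -C: nom -42.460 → Σnom=-91.880; wc +0.390/-0.466 → slack +0.984/-1.340; half-tol=0.428, Σhalf²=0.484820
  +D: nom +36.700 → Σnom=-55.180; wc +0.240/-0.403 → slack +1.224/-1.743; half-tol=0.322, Σhalf²=0.588182
  +E: nom +23.100 → Σnom=-32.080; wc +0.211/-0.211 → slack +1.435/-1.954; half-tol=0.211, Σhalf²=0.632703
  -F: nom -37.700 → Σnom=-69.780; wc +0.314/-0.246 → slack +1.749/-2.200; half-tol=0.280, Σhalf²=0.711103
Nominal = -69.780. Worst-case = [-69.780 - 2.200, -69.780 + 1.749] = [-71.980, -68.031]. RSS = √0.711103 = 0.843.

nominal=-69.780 wc=[-71.980,-68.031] rss=0.843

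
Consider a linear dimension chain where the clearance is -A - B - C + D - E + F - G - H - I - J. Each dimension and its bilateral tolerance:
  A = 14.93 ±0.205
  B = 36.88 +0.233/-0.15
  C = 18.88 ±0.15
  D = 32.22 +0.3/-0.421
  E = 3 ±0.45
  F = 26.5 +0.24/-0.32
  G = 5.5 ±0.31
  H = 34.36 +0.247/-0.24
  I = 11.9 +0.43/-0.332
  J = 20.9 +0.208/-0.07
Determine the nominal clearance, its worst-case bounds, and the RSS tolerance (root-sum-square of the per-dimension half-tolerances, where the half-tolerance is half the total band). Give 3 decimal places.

Stack each dimension's contribution:
  -A: nom -14.930 → Σnom=-14.930; wc +0.205/-0.205 → slack +0.205/-0.205; half-tol=0.205, Σhalf²=0.042025
  -B: nom -36.880 → Σnom=-51.810; wc +0.150/-0.233 → slack +0.355/-0.438; half-tol=0.192, Σhalf²=0.078697
  -C: nom -18.880 → Σnom=-70.690; wc +0.150/-0.150 → slack +0.505/-0.588; half-tol=0.150, Σhalf²=0.101197
  +D: nom +32.220 → Σnom=-38.470; wc +0.300/-0.421 → slack +0.805/-1.009; half-tol=0.360, Σhalf²=0.231157
  -E: nom -3.000 → Σnom=-41.470; wc +0.450/-0.450 → slack +1.255/-1.459; half-tol=0.450, Σhalf²=0.433658
  +F: nom +26.500 → Σnom=-14.970; wc +0.240/-0.320 → slack +1.495/-1.779; half-tol=0.280, Σhalf²=0.512058
  -G: nom -5.500 → Σnom=-20.470; wc +0.310/-0.310 → slack +1.805/-2.089; half-tol=0.310, Σhalf²=0.608158
  -H: nom -34.360 → Σnom=-54.830; wc +0.240/-0.247 → slack +2.045/-2.336; half-tol=0.243, Σhalf²=0.667450
  -I: nom -11.900 → Σnom=-66.730; wc +0.332/-0.430 → slack +2.377/-2.766; half-tol=0.381, Σhalf²=0.812611
  -J: nom -20.900 → Σnom=-87.630; wc +0.070/-0.208 → slack +2.447/-2.974; half-tol=0.139, Σhalf²=0.831932
Nominal = -87.630. Worst-case = [-87.630 - 2.974, -87.630 + 2.447] = [-90.604, -85.183]. RSS = √0.831932 = 0.912.

nominal=-87.630 wc=[-90.604,-85.183] rss=0.912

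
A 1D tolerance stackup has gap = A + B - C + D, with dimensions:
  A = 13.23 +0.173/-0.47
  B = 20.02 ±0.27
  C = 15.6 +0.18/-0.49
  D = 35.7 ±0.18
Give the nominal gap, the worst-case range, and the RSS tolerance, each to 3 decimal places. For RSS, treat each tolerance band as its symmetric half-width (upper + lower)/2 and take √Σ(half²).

nominal=53.350 wc=[52.250,54.463] rss=0.566

Stack each dimension's contribution:
  +A: nom +13.230 → Σnom=13.230; wc +0.173/-0.470 → slack +0.173/-0.470; half-tol=0.322, Σhalf²=0.103362
  +B: nom +20.020 → Σnom=33.250; wc +0.270/-0.270 → slack +0.443/-0.740; half-tol=0.270, Σhalf²=0.176262
  -C: nom -15.600 → Σnom=17.650; wc +0.490/-0.180 → slack +0.933/-0.920; half-tol=0.335, Σhalf²=0.288487
  +D: nom +35.700 → Σnom=53.350; wc +0.180/-0.180 → slack +1.113/-1.100; half-tol=0.180, Σhalf²=0.320887
Nominal = 53.350. Worst-case = [53.350 - 1.100, 53.350 + 1.113] = [52.250, 54.463]. RSS = √0.320887 = 0.566.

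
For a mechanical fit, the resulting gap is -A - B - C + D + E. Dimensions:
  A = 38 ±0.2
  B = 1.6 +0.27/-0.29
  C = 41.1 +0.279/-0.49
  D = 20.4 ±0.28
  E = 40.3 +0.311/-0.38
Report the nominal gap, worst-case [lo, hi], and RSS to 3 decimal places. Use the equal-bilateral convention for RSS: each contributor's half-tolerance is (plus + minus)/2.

Stack each dimension's contribution:
  -A: nom -38.000 → Σnom=-38.000; wc +0.200/-0.200 → slack +0.200/-0.200; half-tol=0.200, Σhalf²=0.040000
  -B: nom -1.600 → Σnom=-39.600; wc +0.290/-0.270 → slack +0.490/-0.470; half-tol=0.280, Σhalf²=0.118400
  -C: nom -41.100 → Σnom=-80.700; wc +0.490/-0.279 → slack +0.980/-0.749; half-tol=0.385, Σhalf²=0.266240
  +D: nom +20.400 → Σnom=-60.300; wc +0.280/-0.280 → slack +1.260/-1.029; half-tol=0.280, Σhalf²=0.344640
  +E: nom +40.300 → Σnom=-20.000; wc +0.311/-0.380 → slack +1.571/-1.409; half-tol=0.346, Σhalf²=0.464011
Nominal = -20.000. Worst-case = [-20.000 - 1.409, -20.000 + 1.571] = [-21.409, -18.429]. RSS = √0.464011 = 0.681.

nominal=-20.000 wc=[-21.409,-18.429] rss=0.681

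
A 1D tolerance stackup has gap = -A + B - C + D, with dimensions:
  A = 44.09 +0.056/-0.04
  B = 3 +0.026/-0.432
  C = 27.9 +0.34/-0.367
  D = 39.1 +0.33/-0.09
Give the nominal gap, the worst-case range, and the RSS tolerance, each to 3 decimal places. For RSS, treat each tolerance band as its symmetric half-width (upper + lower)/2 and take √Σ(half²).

Stack each dimension's contribution:
  -A: nom -44.090 → Σnom=-44.090; wc +0.040/-0.056 → slack +0.040/-0.056; half-tol=0.048, Σhalf²=0.002304
  +B: nom +3.000 → Σnom=-41.090; wc +0.026/-0.432 → slack +0.066/-0.488; half-tol=0.229, Σhalf²=0.054745
  -C: nom -27.900 → Σnom=-68.990; wc +0.367/-0.340 → slack +0.433/-0.828; half-tol=0.354, Σhalf²=0.179707
  +D: nom +39.100 → Σnom=-29.890; wc +0.330/-0.090 → slack +0.763/-0.918; half-tol=0.210, Σhalf²=0.223807
Nominal = -29.890. Worst-case = [-29.890 - 0.918, -29.890 + 0.763] = [-30.808, -29.127]. RSS = √0.223807 = 0.473.

nominal=-29.890 wc=[-30.808,-29.127] rss=0.473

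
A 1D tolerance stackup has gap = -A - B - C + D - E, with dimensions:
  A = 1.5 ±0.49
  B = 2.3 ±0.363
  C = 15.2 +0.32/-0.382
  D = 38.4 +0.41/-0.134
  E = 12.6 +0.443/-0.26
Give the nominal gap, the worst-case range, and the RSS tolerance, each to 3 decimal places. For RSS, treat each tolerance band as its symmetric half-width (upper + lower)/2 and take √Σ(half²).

nominal=6.800 wc=[5.050,8.705] rss=0.832

Stack each dimension's contribution:
  -A: nom -1.500 → Σnom=-1.500; wc +0.490/-0.490 → slack +0.490/-0.490; half-tol=0.490, Σhalf²=0.240100
  -B: nom -2.300 → Σnom=-3.800; wc +0.363/-0.363 → slack +0.853/-0.853; half-tol=0.363, Σhalf²=0.371869
  -C: nom -15.200 → Σnom=-19.000; wc +0.382/-0.320 → slack +1.235/-1.173; half-tol=0.351, Σhalf²=0.495070
  +D: nom +38.400 → Σnom=19.400; wc +0.410/-0.134 → slack +1.645/-1.307; half-tol=0.272, Σhalf²=0.569054
  -E: nom -12.600 → Σnom=6.800; wc +0.260/-0.443 → slack +1.905/-1.750; half-tol=0.352, Σhalf²=0.692606
Nominal = 6.800. Worst-case = [6.800 - 1.750, 6.800 + 1.905] = [5.050, 8.705]. RSS = √0.692606 = 0.832.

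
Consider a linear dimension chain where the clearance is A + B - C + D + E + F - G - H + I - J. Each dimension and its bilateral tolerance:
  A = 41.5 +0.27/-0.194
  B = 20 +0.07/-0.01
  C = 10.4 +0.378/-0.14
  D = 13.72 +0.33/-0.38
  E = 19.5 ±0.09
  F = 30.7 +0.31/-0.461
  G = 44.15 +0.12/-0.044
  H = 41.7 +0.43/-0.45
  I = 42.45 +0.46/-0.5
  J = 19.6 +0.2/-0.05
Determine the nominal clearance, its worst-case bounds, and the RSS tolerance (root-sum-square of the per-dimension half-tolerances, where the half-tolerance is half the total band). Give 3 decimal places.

nominal=52.020 wc=[49.257,54.234] rss=0.923

Stack each dimension's contribution:
  +A: nom +41.500 → Σnom=41.500; wc +0.270/-0.194 → slack +0.270/-0.194; half-tol=0.232, Σhalf²=0.053824
  +B: nom +20.000 → Σnom=61.500; wc +0.070/-0.010 → slack +0.340/-0.204; half-tol=0.040, Σhalf²=0.055424
  -C: nom -10.400 → Σnom=51.100; wc +0.140/-0.378 → slack +0.480/-0.582; half-tol=0.259, Σhalf²=0.122505
  +D: nom +13.720 → Σnom=64.820; wc +0.330/-0.380 → slack +0.810/-0.962; half-tol=0.355, Σhalf²=0.248530
  +E: nom +19.500 → Σnom=84.320; wc +0.090/-0.090 → slack +0.900/-1.052; half-tol=0.090, Σhalf²=0.256630
  +F: nom +30.700 → Σnom=115.020; wc +0.310/-0.461 → slack +1.210/-1.513; half-tol=0.386, Σhalf²=0.405240
  -G: nom -44.150 → Σnom=70.870; wc +0.044/-0.120 → slack +1.254/-1.633; half-tol=0.082, Σhalf²=0.411964
  -H: nom -41.700 → Σnom=29.170; wc +0.450/-0.430 → slack +1.704/-2.063; half-tol=0.440, Σhalf²=0.605564
  +I: nom +42.450 → Σnom=71.620; wc +0.460/-0.500 → slack +2.164/-2.563; half-tol=0.480, Σhalf²=0.835964
  -J: nom -19.600 → Σnom=52.020; wc +0.050/-0.200 → slack +2.214/-2.763; half-tol=0.125, Σhalf²=0.851589
Nominal = 52.020. Worst-case = [52.020 - 2.763, 52.020 + 2.214] = [49.257, 54.234]. RSS = √0.851589 = 0.923.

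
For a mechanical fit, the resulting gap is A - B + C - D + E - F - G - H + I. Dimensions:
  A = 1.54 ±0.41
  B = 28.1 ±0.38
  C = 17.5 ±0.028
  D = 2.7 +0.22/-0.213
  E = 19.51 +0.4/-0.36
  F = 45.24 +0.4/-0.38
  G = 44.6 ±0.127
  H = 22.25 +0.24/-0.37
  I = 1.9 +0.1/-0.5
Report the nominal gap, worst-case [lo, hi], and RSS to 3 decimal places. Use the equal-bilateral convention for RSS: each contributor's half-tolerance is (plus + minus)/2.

Stack each dimension's contribution:
  +A: nom +1.540 → Σnom=1.540; wc +0.410/-0.410 → slack +0.410/-0.410; half-tol=0.410, Σhalf²=0.168100
  -B: nom -28.100 → Σnom=-26.560; wc +0.380/-0.380 → slack +0.790/-0.790; half-tol=0.380, Σhalf²=0.312500
  +C: nom +17.500 → Σnom=-9.060; wc +0.028/-0.028 → slack +0.818/-0.818; half-tol=0.028, Σhalf²=0.313284
  -D: nom -2.700 → Σnom=-11.760; wc +0.213/-0.220 → slack +1.031/-1.038; half-tol=0.216, Σhalf²=0.360156
  +E: nom +19.510 → Σnom=7.750; wc +0.400/-0.360 → slack +1.431/-1.398; half-tol=0.380, Σhalf²=0.504556
  -F: nom -45.240 → Σnom=-37.490; wc +0.380/-0.400 → slack +1.811/-1.798; half-tol=0.390, Σhalf²=0.656656
  -G: nom -44.600 → Σnom=-82.090; wc +0.127/-0.127 → slack +1.938/-1.925; half-tol=0.127, Σhalf²=0.672785
  -H: nom -22.250 → Σnom=-104.340; wc +0.370/-0.240 → slack +2.308/-2.165; half-tol=0.305, Σhalf²=0.765810
  +I: nom +1.900 → Σnom=-102.440; wc +0.100/-0.500 → slack +2.408/-2.665; half-tol=0.300, Σhalf²=0.855810
Nominal = -102.440. Worst-case = [-102.440 - 2.665, -102.440 + 2.408] = [-105.105, -100.032]. RSS = √0.855810 = 0.925.

nominal=-102.440 wc=[-105.105,-100.032] rss=0.925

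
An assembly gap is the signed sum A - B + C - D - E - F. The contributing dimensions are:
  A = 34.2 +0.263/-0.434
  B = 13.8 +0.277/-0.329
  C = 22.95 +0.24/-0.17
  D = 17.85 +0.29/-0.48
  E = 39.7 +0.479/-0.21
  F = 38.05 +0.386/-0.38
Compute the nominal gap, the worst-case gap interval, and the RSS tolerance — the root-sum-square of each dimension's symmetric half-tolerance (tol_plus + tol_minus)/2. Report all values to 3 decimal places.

Stack each dimension's contribution:
  +A: nom +34.200 → Σnom=34.200; wc +0.263/-0.434 → slack +0.263/-0.434; half-tol=0.349, Σhalf²=0.121452
  -B: nom -13.800 → Σnom=20.400; wc +0.329/-0.277 → slack +0.592/-0.711; half-tol=0.303, Σhalf²=0.213261
  +C: nom +22.950 → Σnom=43.350; wc +0.240/-0.170 → slack +0.832/-0.881; half-tol=0.205, Σhalf²=0.255286
  -D: nom -17.850 → Σnom=25.500; wc +0.480/-0.290 → slack +1.312/-1.171; half-tol=0.385, Σhalf²=0.403511
  -E: nom -39.700 → Σnom=-14.200; wc +0.210/-0.479 → slack +1.522/-1.650; half-tol=0.344, Σhalf²=0.522192
  -F: nom -38.050 → Σnom=-52.250; wc +0.380/-0.386 → slack +1.902/-2.036; half-tol=0.383, Σhalf²=0.668880
Nominal = -52.250. Worst-case = [-52.250 - 2.036, -52.250 + 1.902] = [-54.286, -50.348]. RSS = √0.668880 = 0.818.

nominal=-52.250 wc=[-54.286,-50.348] rss=0.818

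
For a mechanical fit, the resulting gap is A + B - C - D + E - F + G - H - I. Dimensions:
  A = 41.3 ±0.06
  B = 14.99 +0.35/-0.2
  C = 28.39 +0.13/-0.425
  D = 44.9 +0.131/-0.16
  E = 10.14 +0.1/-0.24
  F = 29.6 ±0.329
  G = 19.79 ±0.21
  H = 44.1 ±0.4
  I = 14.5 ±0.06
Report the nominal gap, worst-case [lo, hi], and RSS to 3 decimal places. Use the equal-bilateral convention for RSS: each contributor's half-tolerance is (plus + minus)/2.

Stack each dimension's contribution:
  +A: nom +41.300 → Σnom=41.300; wc +0.060/-0.060 → slack +0.060/-0.060; half-tol=0.060, Σhalf²=0.003600
  +B: nom +14.990 → Σnom=56.290; wc +0.350/-0.200 → slack +0.410/-0.260; half-tol=0.275, Σhalf²=0.079225
  -C: nom -28.390 → Σnom=27.900; wc +0.425/-0.130 → slack +0.835/-0.390; half-tol=0.277, Σhalf²=0.156231
  -D: nom -44.900 → Σnom=-17.000; wc +0.160/-0.131 → slack +0.995/-0.521; half-tol=0.146, Σhalf²=0.177401
  +E: nom +10.140 → Σnom=-6.860; wc +0.100/-0.240 → slack +1.095/-0.761; half-tol=0.170, Σhalf²=0.206301
  -F: nom -29.600 → Σnom=-36.460; wc +0.329/-0.329 → slack +1.424/-1.090; half-tol=0.329, Σhalf²=0.314542
  +G: nom +19.790 → Σnom=-16.670; wc +0.210/-0.210 → slack +1.634/-1.300; half-tol=0.210, Σhalf²=0.358642
  -H: nom -44.100 → Σnom=-60.770; wc +0.400/-0.400 → slack +2.034/-1.700; half-tol=0.400, Σhalf²=0.518642
  -I: nom -14.500 → Σnom=-75.270; wc +0.060/-0.060 → slack +2.094/-1.760; half-tol=0.060, Σhalf²=0.522242
Nominal = -75.270. Worst-case = [-75.270 - 1.760, -75.270 + 2.094] = [-77.030, -73.176]. RSS = √0.522242 = 0.723.

nominal=-75.270 wc=[-77.030,-73.176] rss=0.723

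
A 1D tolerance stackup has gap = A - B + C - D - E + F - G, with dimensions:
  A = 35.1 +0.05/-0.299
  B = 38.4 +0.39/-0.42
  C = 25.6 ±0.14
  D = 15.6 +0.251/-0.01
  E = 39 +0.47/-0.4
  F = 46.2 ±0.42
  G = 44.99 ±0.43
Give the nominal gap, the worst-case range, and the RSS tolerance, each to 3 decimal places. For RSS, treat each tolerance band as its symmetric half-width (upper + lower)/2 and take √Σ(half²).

nominal=-31.090 wc=[-33.490,-29.220] rss=0.884

Stack each dimension's contribution:
  +A: nom +35.100 → Σnom=35.100; wc +0.050/-0.299 → slack +0.050/-0.299; half-tol=0.174, Σhalf²=0.030450
  -B: nom -38.400 → Σnom=-3.300; wc +0.420/-0.390 → slack +0.470/-0.689; half-tol=0.405, Σhalf²=0.194475
  +C: nom +25.600 → Σnom=22.300; wc +0.140/-0.140 → slack +0.610/-0.829; half-tol=0.140, Σhalf²=0.214075
  -D: nom -15.600 → Σnom=6.700; wc +0.010/-0.251 → slack +0.620/-1.080; half-tol=0.131, Σhalf²=0.231106
  -E: nom -39.000 → Σnom=-32.300; wc +0.400/-0.470 → slack +1.020/-1.550; half-tol=0.435, Σhalf²=0.420331
  +F: nom +46.200 → Σnom=13.900; wc +0.420/-0.420 → slack +1.440/-1.970; half-tol=0.420, Σhalf²=0.596731
  -G: nom -44.990 → Σnom=-31.090; wc +0.430/-0.430 → slack +1.870/-2.400; half-tol=0.430, Σhalf²=0.781631
Nominal = -31.090. Worst-case = [-31.090 - 2.400, -31.090 + 1.870] = [-33.490, -29.220]. RSS = √0.781631 = 0.884.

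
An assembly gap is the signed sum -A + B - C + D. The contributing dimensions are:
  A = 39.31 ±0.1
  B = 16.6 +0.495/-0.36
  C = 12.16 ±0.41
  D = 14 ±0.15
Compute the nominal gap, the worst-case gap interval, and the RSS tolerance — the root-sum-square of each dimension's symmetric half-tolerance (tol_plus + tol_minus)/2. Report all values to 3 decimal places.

Stack each dimension's contribution:
  -A: nom -39.310 → Σnom=-39.310; wc +0.100/-0.100 → slack +0.100/-0.100; half-tol=0.100, Σhalf²=0.010000
  +B: nom +16.600 → Σnom=-22.710; wc +0.495/-0.360 → slack +0.595/-0.460; half-tol=0.427, Σhalf²=0.192756
  -C: nom -12.160 → Σnom=-34.870; wc +0.410/-0.410 → slack +1.005/-0.870; half-tol=0.410, Σhalf²=0.360856
  +D: nom +14.000 → Σnom=-20.870; wc +0.150/-0.150 → slack +1.155/-1.020; half-tol=0.150, Σhalf²=0.383356
Nominal = -20.870. Worst-case = [-20.870 - 1.020, -20.870 + 1.155] = [-21.890, -19.715]. RSS = √0.383356 = 0.619.

nominal=-20.870 wc=[-21.890,-19.715] rss=0.619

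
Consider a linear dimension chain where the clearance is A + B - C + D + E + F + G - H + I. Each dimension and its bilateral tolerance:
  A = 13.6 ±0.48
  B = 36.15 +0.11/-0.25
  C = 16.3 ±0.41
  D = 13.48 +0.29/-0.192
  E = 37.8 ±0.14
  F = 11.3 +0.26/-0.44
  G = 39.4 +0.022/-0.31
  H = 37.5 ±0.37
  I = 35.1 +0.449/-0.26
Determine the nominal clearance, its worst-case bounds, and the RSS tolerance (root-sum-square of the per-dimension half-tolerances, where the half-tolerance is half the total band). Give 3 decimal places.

Stack each dimension's contribution:
  +A: nom +13.600 → Σnom=13.600; wc +0.480/-0.480 → slack +0.480/-0.480; half-tol=0.480, Σhalf²=0.230400
  +B: nom +36.150 → Σnom=49.750; wc +0.110/-0.250 → slack +0.590/-0.730; half-tol=0.180, Σhalf²=0.262800
  -C: nom -16.300 → Σnom=33.450; wc +0.410/-0.410 → slack +1.000/-1.140; half-tol=0.410, Σhalf²=0.430900
  +D: nom +13.480 → Σnom=46.930; wc +0.290/-0.192 → slack +1.290/-1.332; half-tol=0.241, Σhalf²=0.488981
  +E: nom +37.800 → Σnom=84.730; wc +0.140/-0.140 → slack +1.430/-1.472; half-tol=0.140, Σhalf²=0.508581
  +F: nom +11.300 → Σnom=96.030; wc +0.260/-0.440 → slack +1.690/-1.912; half-tol=0.350, Σhalf²=0.631081
  +G: nom +39.400 → Σnom=135.430; wc +0.022/-0.310 → slack +1.712/-2.222; half-tol=0.166, Σhalf²=0.658637
  -H: nom -37.500 → Σnom=97.930; wc +0.370/-0.370 → slack +2.082/-2.592; half-tol=0.370, Σhalf²=0.795537
  +I: nom +35.100 → Σnom=133.030; wc +0.449/-0.260 → slack +2.531/-2.852; half-tol=0.355, Σhalf²=0.921207
Nominal = 133.030. Worst-case = [133.030 - 2.852, 133.030 + 2.531] = [130.178, 135.561]. RSS = √0.921207 = 0.960.

nominal=133.030 wc=[130.178,135.561] rss=0.960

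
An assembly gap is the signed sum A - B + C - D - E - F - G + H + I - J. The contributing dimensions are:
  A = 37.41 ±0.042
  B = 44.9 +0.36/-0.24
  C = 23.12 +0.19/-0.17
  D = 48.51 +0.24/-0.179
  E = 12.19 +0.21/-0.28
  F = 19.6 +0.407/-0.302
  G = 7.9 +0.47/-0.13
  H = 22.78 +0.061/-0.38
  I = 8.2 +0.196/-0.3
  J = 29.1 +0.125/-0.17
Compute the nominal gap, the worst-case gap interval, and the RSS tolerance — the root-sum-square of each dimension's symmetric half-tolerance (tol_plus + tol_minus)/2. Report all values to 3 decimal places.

Stack each dimension's contribution:
  +A: nom +37.410 → Σnom=37.410; wc +0.042/-0.042 → slack +0.042/-0.042; half-tol=0.042, Σhalf²=0.001764
  -B: nom -44.900 → Σnom=-7.490; wc +0.240/-0.360 → slack +0.282/-0.402; half-tol=0.300, Σhalf²=0.091764
  +C: nom +23.120 → Σnom=15.630; wc +0.190/-0.170 → slack +0.472/-0.572; half-tol=0.180, Σhalf²=0.124164
  -D: nom -48.510 → Σnom=-32.880; wc +0.179/-0.240 → slack +0.651/-0.812; half-tol=0.209, Σhalf²=0.168054
  -E: nom -12.190 → Σnom=-45.070; wc +0.280/-0.210 → slack +0.931/-1.022; half-tol=0.245, Σhalf²=0.228079
  -F: nom -19.600 → Σnom=-64.670; wc +0.302/-0.407 → slack +1.233/-1.429; half-tol=0.354, Σhalf²=0.353749
  -G: nom -7.900 → Σnom=-72.570; wc +0.130/-0.470 → slack +1.363/-1.899; half-tol=0.300, Σhalf²=0.443749
  +H: nom +22.780 → Σnom=-49.790; wc +0.061/-0.380 → slack +1.424/-2.279; half-tol=0.221, Σhalf²=0.492370
  +I: nom +8.200 → Σnom=-41.590; wc +0.196/-0.300 → slack +1.620/-2.579; half-tol=0.248, Σhalf²=0.553874
  -J: nom -29.100 → Σnom=-70.690; wc +0.170/-0.125 → slack +1.790/-2.704; half-tol=0.148, Σhalf²=0.575630
Nominal = -70.690. Worst-case = [-70.690 - 2.704, -70.690 + 1.790] = [-73.394, -68.900]. RSS = √0.575630 = 0.759.

nominal=-70.690 wc=[-73.394,-68.900] rss=0.759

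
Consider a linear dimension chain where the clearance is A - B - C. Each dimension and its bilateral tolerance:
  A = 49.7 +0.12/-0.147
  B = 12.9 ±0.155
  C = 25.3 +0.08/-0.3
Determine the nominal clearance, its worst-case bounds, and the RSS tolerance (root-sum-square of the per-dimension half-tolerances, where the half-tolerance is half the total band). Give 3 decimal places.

Stack each dimension's contribution:
  +A: nom +49.700 → Σnom=49.700; wc +0.120/-0.147 → slack +0.120/-0.147; half-tol=0.134, Σhalf²=0.017822
  -B: nom -12.900 → Σnom=36.800; wc +0.155/-0.155 → slack +0.275/-0.302; half-tol=0.155, Σhalf²=0.041847
  -C: nom -25.300 → Σnom=11.500; wc +0.300/-0.080 → slack +0.575/-0.382; half-tol=0.190, Σhalf²=0.077947
Nominal = 11.500. Worst-case = [11.500 - 0.382, 11.500 + 0.575] = [11.118, 12.075]. RSS = √0.077947 = 0.279.

nominal=11.500 wc=[11.118,12.075] rss=0.279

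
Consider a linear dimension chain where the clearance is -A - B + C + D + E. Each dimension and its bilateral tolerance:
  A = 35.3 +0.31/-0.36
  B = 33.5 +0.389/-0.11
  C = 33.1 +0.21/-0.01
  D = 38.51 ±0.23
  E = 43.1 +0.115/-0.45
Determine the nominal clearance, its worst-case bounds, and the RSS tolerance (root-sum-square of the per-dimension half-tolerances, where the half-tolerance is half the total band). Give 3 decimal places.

Stack each dimension's contribution:
  -A: nom -35.300 → Σnom=-35.300; wc +0.360/-0.310 → slack +0.360/-0.310; half-tol=0.335, Σhalf²=0.112225
  -B: nom -33.500 → Σnom=-68.800; wc +0.110/-0.389 → slack +0.470/-0.699; half-tol=0.249, Σhalf²=0.174475
  +C: nom +33.100 → Σnom=-35.700; wc +0.210/-0.010 → slack +0.680/-0.709; half-tol=0.110, Σhalf²=0.186575
  +D: nom +38.510 → Σnom=2.810; wc +0.230/-0.230 → slack +0.910/-0.939; half-tol=0.230, Σhalf²=0.239475
  +E: nom +43.100 → Σnom=45.910; wc +0.115/-0.450 → slack +1.025/-1.389; half-tol=0.283, Σhalf²=0.319281
Nominal = 45.910. Worst-case = [45.910 - 1.389, 45.910 + 1.025] = [44.521, 46.935]. RSS = √0.319281 = 0.565.

nominal=45.910 wc=[44.521,46.935] rss=0.565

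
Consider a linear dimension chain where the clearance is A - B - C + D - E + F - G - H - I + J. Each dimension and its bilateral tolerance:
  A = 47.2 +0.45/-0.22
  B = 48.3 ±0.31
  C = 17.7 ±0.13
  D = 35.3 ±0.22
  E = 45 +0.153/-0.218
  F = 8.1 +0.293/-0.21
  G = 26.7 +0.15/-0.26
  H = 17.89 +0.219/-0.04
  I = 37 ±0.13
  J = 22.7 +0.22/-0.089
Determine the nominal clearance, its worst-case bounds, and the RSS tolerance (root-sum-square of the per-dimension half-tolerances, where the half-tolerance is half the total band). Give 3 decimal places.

nominal=-79.290 wc=[-81.121,-77.019] rss=0.686

Stack each dimension's contribution:
  +A: nom +47.200 → Σnom=47.200; wc +0.450/-0.220 → slack +0.450/-0.220; half-tol=0.335, Σhalf²=0.112225
  -B: nom -48.300 → Σnom=-1.100; wc +0.310/-0.310 → slack +0.760/-0.530; half-tol=0.310, Σhalf²=0.208325
  -C: nom -17.700 → Σnom=-18.800; wc +0.130/-0.130 → slack +0.890/-0.660; half-tol=0.130, Σhalf²=0.225225
  +D: nom +35.300 → Σnom=16.500; wc +0.220/-0.220 → slack +1.110/-0.880; half-tol=0.220, Σhalf²=0.273625
  -E: nom -45.000 → Σnom=-28.500; wc +0.218/-0.153 → slack +1.328/-1.033; half-tol=0.185, Σhalf²=0.308035
  +F: nom +8.100 → Σnom=-20.400; wc +0.293/-0.210 → slack +1.621/-1.243; half-tol=0.252, Σhalf²=0.371287
  -G: nom -26.700 → Σnom=-47.100; wc +0.260/-0.150 → slack +1.881/-1.393; half-tol=0.205, Σhalf²=0.413312
  -H: nom -17.890 → Σnom=-64.990; wc +0.040/-0.219 → slack +1.921/-1.612; half-tol=0.130, Σhalf²=0.430083
  -I: nom -37.000 → Σnom=-101.990; wc +0.130/-0.130 → slack +2.051/-1.742; half-tol=0.130, Σhalf²=0.446983
  +J: nom +22.700 → Σnom=-79.290; wc +0.220/-0.089 → slack +2.271/-1.831; half-tol=0.154, Σhalf²=0.470853
Nominal = -79.290. Worst-case = [-79.290 - 1.831, -79.290 + 2.271] = [-81.121, -77.019]. RSS = √0.470853 = 0.686.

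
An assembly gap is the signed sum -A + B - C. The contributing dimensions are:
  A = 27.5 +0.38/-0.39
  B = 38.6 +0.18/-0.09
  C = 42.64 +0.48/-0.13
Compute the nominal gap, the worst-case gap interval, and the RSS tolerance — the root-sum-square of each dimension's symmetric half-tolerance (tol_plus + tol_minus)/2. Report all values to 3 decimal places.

nominal=-31.540 wc=[-32.490,-30.840] rss=0.509

Stack each dimension's contribution:
  -A: nom -27.500 → Σnom=-27.500; wc +0.390/-0.380 → slack +0.390/-0.380; half-tol=0.385, Σhalf²=0.148225
  +B: nom +38.600 → Σnom=11.100; wc +0.180/-0.090 → slack +0.570/-0.470; half-tol=0.135, Σhalf²=0.166450
  -C: nom -42.640 → Σnom=-31.540; wc +0.130/-0.480 → slack +0.700/-0.950; half-tol=0.305, Σhalf²=0.259475
Nominal = -31.540. Worst-case = [-31.540 - 0.950, -31.540 + 0.700] = [-32.490, -30.840]. RSS = √0.259475 = 0.509.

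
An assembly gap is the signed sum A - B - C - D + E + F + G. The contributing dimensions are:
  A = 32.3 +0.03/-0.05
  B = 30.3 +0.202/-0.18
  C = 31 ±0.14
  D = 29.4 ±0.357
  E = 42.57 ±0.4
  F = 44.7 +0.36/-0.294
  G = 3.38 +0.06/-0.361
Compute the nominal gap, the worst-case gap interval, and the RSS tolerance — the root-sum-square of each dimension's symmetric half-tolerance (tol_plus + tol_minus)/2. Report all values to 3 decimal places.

nominal=32.250 wc=[30.446,33.777] rss=0.705

Stack each dimension's contribution:
  +A: nom +32.300 → Σnom=32.300; wc +0.030/-0.050 → slack +0.030/-0.050; half-tol=0.040, Σhalf²=0.001600
  -B: nom -30.300 → Σnom=2.000; wc +0.180/-0.202 → slack +0.210/-0.252; half-tol=0.191, Σhalf²=0.038081
  -C: nom -31.000 → Σnom=-29.000; wc +0.140/-0.140 → slack +0.350/-0.392; half-tol=0.140, Σhalf²=0.057681
  -D: nom -29.400 → Σnom=-58.400; wc +0.357/-0.357 → slack +0.707/-0.749; half-tol=0.357, Σhalf²=0.185130
  +E: nom +42.570 → Σnom=-15.830; wc +0.400/-0.400 → slack +1.107/-1.149; half-tol=0.400, Σhalf²=0.345130
  +F: nom +44.700 → Σnom=28.870; wc +0.360/-0.294 → slack +1.467/-1.443; half-tol=0.327, Σhalf²=0.452059
  +G: nom +3.380 → Σnom=32.250; wc +0.060/-0.361 → slack +1.527/-1.804; half-tol=0.210, Σhalf²=0.496369
Nominal = 32.250. Worst-case = [32.250 - 1.804, 32.250 + 1.527] = [30.446, 33.777]. RSS = √0.496369 = 0.705.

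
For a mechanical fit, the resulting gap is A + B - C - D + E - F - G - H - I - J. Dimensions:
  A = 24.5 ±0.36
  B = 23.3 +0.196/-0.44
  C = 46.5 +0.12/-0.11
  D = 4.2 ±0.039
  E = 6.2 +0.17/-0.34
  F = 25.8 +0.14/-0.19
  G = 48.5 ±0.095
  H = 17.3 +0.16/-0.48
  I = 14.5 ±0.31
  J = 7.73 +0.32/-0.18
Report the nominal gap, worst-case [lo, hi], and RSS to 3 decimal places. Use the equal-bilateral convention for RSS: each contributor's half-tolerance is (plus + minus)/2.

Stack each dimension's contribution:
  +A: nom +24.500 → Σnom=24.500; wc +0.360/-0.360 → slack +0.360/-0.360; half-tol=0.360, Σhalf²=0.129600
  +B: nom +23.300 → Σnom=47.800; wc +0.196/-0.440 → slack +0.556/-0.800; half-tol=0.318, Σhalf²=0.230724
  -C: nom -46.500 → Σnom=1.300; wc +0.110/-0.120 → slack +0.666/-0.920; half-tol=0.115, Σhalf²=0.243949
  -D: nom -4.200 → Σnom=-2.900; wc +0.039/-0.039 → slack +0.705/-0.959; half-tol=0.039, Σhalf²=0.245470
  +E: nom +6.200 → Σnom=3.300; wc +0.170/-0.340 → slack +0.875/-1.299; half-tol=0.255, Σhalf²=0.310495
  -F: nom -25.800 → Σnom=-22.500; wc +0.190/-0.140 → slack +1.065/-1.439; half-tol=0.165, Σhalf²=0.337720
  -G: nom -48.500 → Σnom=-71.000; wc +0.095/-0.095 → slack +1.160/-1.534; half-tol=0.095, Σhalf²=0.346745
  -H: nom -17.300 → Σnom=-88.300; wc +0.480/-0.160 → slack +1.640/-1.694; half-tol=0.320, Σhalf²=0.449145
  -I: nom -14.500 → Σnom=-102.800; wc +0.310/-0.310 → slack +1.950/-2.004; half-tol=0.310, Σhalf²=0.545245
  -J: nom -7.730 → Σnom=-110.530; wc +0.180/-0.320 → slack +2.130/-2.324; half-tol=0.250, Σhalf²=0.607745
Nominal = -110.530. Worst-case = [-110.530 - 2.324, -110.530 + 2.130] = [-112.854, -108.400]. RSS = √0.607745 = 0.780.

nominal=-110.530 wc=[-112.854,-108.400] rss=0.780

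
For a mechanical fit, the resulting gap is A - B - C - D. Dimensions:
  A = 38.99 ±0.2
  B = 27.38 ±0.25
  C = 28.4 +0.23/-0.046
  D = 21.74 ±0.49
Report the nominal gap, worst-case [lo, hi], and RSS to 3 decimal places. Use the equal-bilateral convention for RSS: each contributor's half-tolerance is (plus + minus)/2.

Stack each dimension's contribution:
  +A: nom +38.990 → Σnom=38.990; wc +0.200/-0.200 → slack +0.200/-0.200; half-tol=0.200, Σhalf²=0.040000
  -B: nom -27.380 → Σnom=11.610; wc +0.250/-0.250 → slack +0.450/-0.450; half-tol=0.250, Σhalf²=0.102500
  -C: nom -28.400 → Σnom=-16.790; wc +0.046/-0.230 → slack +0.496/-0.680; half-tol=0.138, Σhalf²=0.121544
  -D: nom -21.740 → Σnom=-38.530; wc +0.490/-0.490 → slack +0.986/-1.170; half-tol=0.490, Σhalf²=0.361644
Nominal = -38.530. Worst-case = [-38.530 - 1.170, -38.530 + 0.986] = [-39.700, -37.544]. RSS = √0.361644 = 0.601.

nominal=-38.530 wc=[-39.700,-37.544] rss=0.601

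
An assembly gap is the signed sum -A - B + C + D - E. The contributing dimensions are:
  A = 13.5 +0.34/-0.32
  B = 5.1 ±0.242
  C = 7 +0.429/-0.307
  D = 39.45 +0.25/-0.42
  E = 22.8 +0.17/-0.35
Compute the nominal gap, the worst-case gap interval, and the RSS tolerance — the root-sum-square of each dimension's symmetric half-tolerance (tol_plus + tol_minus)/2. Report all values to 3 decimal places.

Stack each dimension's contribution:
  -A: nom -13.500 → Σnom=-13.500; wc +0.320/-0.340 → slack +0.320/-0.340; half-tol=0.330, Σhalf²=0.108900
  -B: nom -5.100 → Σnom=-18.600; wc +0.242/-0.242 → slack +0.562/-0.582; half-tol=0.242, Σhalf²=0.167464
  +C: nom +7.000 → Σnom=-11.600; wc +0.429/-0.307 → slack +0.991/-0.889; half-tol=0.368, Σhalf²=0.302888
  +D: nom +39.450 → Σnom=27.850; wc +0.250/-0.420 → slack +1.241/-1.309; half-tol=0.335, Σhalf²=0.415113
  -E: nom -22.800 → Σnom=5.050; wc +0.350/-0.170 → slack +1.591/-1.479; half-tol=0.260, Σhalf²=0.482713
Nominal = 5.050. Worst-case = [5.050 - 1.479, 5.050 + 1.591] = [3.571, 6.641]. RSS = √0.482713 = 0.695.

nominal=5.050 wc=[3.571,6.641] rss=0.695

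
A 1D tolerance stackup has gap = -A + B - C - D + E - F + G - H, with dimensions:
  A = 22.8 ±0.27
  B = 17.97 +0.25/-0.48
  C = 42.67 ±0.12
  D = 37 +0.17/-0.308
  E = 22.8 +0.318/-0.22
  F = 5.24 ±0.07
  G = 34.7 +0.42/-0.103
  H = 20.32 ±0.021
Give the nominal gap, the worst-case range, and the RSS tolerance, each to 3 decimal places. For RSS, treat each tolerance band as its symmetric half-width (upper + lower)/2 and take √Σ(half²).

Stack each dimension's contribution:
  -A: nom -22.800 → Σnom=-22.800; wc +0.270/-0.270 → slack +0.270/-0.270; half-tol=0.270, Σhalf²=0.072900
  +B: nom +17.970 → Σnom=-4.830; wc +0.250/-0.480 → slack +0.520/-0.750; half-tol=0.365, Σhalf²=0.206125
  -C: nom -42.670 → Σnom=-47.500; wc +0.120/-0.120 → slack +0.640/-0.870; half-tol=0.120, Σhalf²=0.220525
  -D: nom -37.000 → Σnom=-84.500; wc +0.308/-0.170 → slack +0.948/-1.040; half-tol=0.239, Σhalf²=0.277646
  +E: nom +22.800 → Σnom=-61.700; wc +0.318/-0.220 → slack +1.266/-1.260; half-tol=0.269, Σhalf²=0.350007
  -F: nom -5.240 → Σnom=-66.940; wc +0.070/-0.070 → slack +1.336/-1.330; half-tol=0.070, Σhalf²=0.354907
  +G: nom +34.700 → Σnom=-32.240; wc +0.420/-0.103 → slack +1.756/-1.433; half-tol=0.262, Σhalf²=0.423289
  -H: nom -20.320 → Σnom=-52.560; wc +0.021/-0.021 → slack +1.777/-1.454; half-tol=0.021, Σhalf²=0.423730
Nominal = -52.560. Worst-case = [-52.560 - 1.454, -52.560 + 1.777] = [-54.014, -50.783]. RSS = √0.423730 = 0.651.

nominal=-52.560 wc=[-54.014,-50.783] rss=0.651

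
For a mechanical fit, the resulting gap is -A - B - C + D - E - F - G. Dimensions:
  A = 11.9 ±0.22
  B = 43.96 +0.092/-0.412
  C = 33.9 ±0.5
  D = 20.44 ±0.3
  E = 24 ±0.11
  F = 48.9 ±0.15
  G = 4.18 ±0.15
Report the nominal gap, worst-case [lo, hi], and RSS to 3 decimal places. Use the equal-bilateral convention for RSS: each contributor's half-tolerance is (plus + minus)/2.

Stack each dimension's contribution:
  -A: nom -11.900 → Σnom=-11.900; wc +0.220/-0.220 → slack +0.220/-0.220; half-tol=0.220, Σhalf²=0.048400
  -B: nom -43.960 → Σnom=-55.860; wc +0.412/-0.092 → slack +0.632/-0.312; half-tol=0.252, Σhalf²=0.111904
  -C: nom -33.900 → Σnom=-89.760; wc +0.500/-0.500 → slack +1.132/-0.812; half-tol=0.500, Σhalf²=0.361904
  +D: nom +20.440 → Σnom=-69.320; wc +0.300/-0.300 → slack +1.432/-1.112; half-tol=0.300, Σhalf²=0.451904
  -E: nom -24.000 → Σnom=-93.320; wc +0.110/-0.110 → slack +1.542/-1.222; half-tol=0.110, Σhalf²=0.464004
  -F: nom -48.900 → Σnom=-142.220; wc +0.150/-0.150 → slack +1.692/-1.372; half-tol=0.150, Σhalf²=0.486504
  -G: nom -4.180 → Σnom=-146.400; wc +0.150/-0.150 → slack +1.842/-1.522; half-tol=0.150, Σhalf²=0.509004
Nominal = -146.400. Worst-case = [-146.400 - 1.522, -146.400 + 1.842] = [-147.922, -144.558]. RSS = √0.509004 = 0.713.

nominal=-146.400 wc=[-147.922,-144.558] rss=0.713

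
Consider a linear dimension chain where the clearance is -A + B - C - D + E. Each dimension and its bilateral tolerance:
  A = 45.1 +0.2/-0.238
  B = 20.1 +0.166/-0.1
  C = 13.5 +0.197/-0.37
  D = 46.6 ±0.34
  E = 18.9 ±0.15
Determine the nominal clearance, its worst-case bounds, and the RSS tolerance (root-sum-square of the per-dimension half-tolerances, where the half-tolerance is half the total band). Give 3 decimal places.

nominal=-66.200 wc=[-67.187,-64.936] rss=0.533

Stack each dimension's contribution:
  -A: nom -45.100 → Σnom=-45.100; wc +0.238/-0.200 → slack +0.238/-0.200; half-tol=0.219, Σhalf²=0.047961
  +B: nom +20.100 → Σnom=-25.000; wc +0.166/-0.100 → slack +0.404/-0.300; half-tol=0.133, Σhalf²=0.065650
  -C: nom -13.500 → Σnom=-38.500; wc +0.370/-0.197 → slack +0.774/-0.497; half-tol=0.283, Σhalf²=0.146022
  -D: nom -46.600 → Σnom=-85.100; wc +0.340/-0.340 → slack +1.114/-0.837; half-tol=0.340, Σhalf²=0.261622
  +E: nom +18.900 → Σnom=-66.200; wc +0.150/-0.150 → slack +1.264/-0.987; half-tol=0.150, Σhalf²=0.284122
Nominal = -66.200. Worst-case = [-66.200 - 0.987, -66.200 + 1.264] = [-67.187, -64.936]. RSS = √0.284122 = 0.533.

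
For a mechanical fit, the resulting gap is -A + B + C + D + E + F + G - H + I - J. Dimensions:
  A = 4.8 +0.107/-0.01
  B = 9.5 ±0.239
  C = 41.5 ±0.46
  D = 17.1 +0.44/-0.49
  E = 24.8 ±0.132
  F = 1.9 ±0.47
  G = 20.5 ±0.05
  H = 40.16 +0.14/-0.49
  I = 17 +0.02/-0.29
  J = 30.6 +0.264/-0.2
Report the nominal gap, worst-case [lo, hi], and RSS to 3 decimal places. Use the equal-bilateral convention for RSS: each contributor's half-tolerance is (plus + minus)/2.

nominal=56.740 wc=[54.098,59.251] rss=0.952

Stack each dimension's contribution:
  -A: nom -4.800 → Σnom=-4.800; wc +0.010/-0.107 → slack +0.010/-0.107; half-tol=0.058, Σhalf²=0.003422
  +B: nom +9.500 → Σnom=4.700; wc +0.239/-0.239 → slack +0.249/-0.346; half-tol=0.239, Σhalf²=0.060543
  +C: nom +41.500 → Σnom=46.200; wc +0.460/-0.460 → slack +0.709/-0.806; half-tol=0.460, Σhalf²=0.272143
  +D: nom +17.100 → Σnom=63.300; wc +0.440/-0.490 → slack +1.149/-1.296; half-tol=0.465, Σhalf²=0.488368
  +E: nom +24.800 → Σnom=88.100; wc +0.132/-0.132 → slack +1.281/-1.428; half-tol=0.132, Σhalf²=0.505792
  +F: nom +1.900 → Σnom=90.000; wc +0.470/-0.470 → slack +1.751/-1.898; half-tol=0.470, Σhalf²=0.726692
  +G: nom +20.500 → Σnom=110.500; wc +0.050/-0.050 → slack +1.801/-1.948; half-tol=0.050, Σhalf²=0.729192
  -H: nom -40.160 → Σnom=70.340; wc +0.490/-0.140 → slack +2.291/-2.088; half-tol=0.315, Σhalf²=0.828417
  +I: nom +17.000 → Σnom=87.340; wc +0.020/-0.290 → slack +2.311/-2.378; half-tol=0.155, Σhalf²=0.852442
  -J: nom -30.600 → Σnom=56.740; wc +0.200/-0.264 → slack +2.511/-2.642; half-tol=0.232, Σhalf²=0.906266
Nominal = 56.740. Worst-case = [56.740 - 2.642, 56.740 + 2.511] = [54.098, 59.251]. RSS = √0.906266 = 0.952.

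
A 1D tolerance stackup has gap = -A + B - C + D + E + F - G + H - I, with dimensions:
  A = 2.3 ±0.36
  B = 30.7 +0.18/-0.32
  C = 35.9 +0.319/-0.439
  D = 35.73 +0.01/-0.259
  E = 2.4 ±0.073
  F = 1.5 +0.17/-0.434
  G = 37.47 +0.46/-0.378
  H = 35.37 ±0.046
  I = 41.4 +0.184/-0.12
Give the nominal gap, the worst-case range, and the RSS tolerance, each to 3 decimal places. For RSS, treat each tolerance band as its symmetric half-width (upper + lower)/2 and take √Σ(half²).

nominal=-11.370 wc=[-13.825,-9.594] rss=0.807

Stack each dimension's contribution:
  -A: nom -2.300 → Σnom=-2.300; wc +0.360/-0.360 → slack +0.360/-0.360; half-tol=0.360, Σhalf²=0.129600
  +B: nom +30.700 → Σnom=28.400; wc +0.180/-0.320 → slack +0.540/-0.680; half-tol=0.250, Σhalf²=0.192100
  -C: nom -35.900 → Σnom=-7.500; wc +0.439/-0.319 → slack +0.979/-0.999; half-tol=0.379, Σhalf²=0.335741
  +D: nom +35.730 → Σnom=28.230; wc +0.010/-0.259 → slack +0.989/-1.258; half-tol=0.135, Σhalf²=0.353831
  +E: nom +2.400 → Σnom=30.630; wc +0.073/-0.073 → slack +1.062/-1.331; half-tol=0.073, Σhalf²=0.359160
  +F: nom +1.500 → Σnom=32.130; wc +0.170/-0.434 → slack +1.232/-1.765; half-tol=0.302, Σhalf²=0.450364
  -G: nom -37.470 → Σnom=-5.340; wc +0.378/-0.460 → slack +1.610/-2.225; half-tol=0.419, Σhalf²=0.625925
  +H: nom +35.370 → Σnom=30.030; wc +0.046/-0.046 → slack +1.656/-2.271; half-tol=0.046, Σhalf²=0.628041
  -I: nom -41.400 → Σnom=-11.370; wc +0.120/-0.184 → slack +1.776/-2.455; half-tol=0.152, Σhalf²=0.651145
Nominal = -11.370. Worst-case = [-11.370 - 2.455, -11.370 + 1.776] = [-13.825, -9.594]. RSS = √0.651145 = 0.807.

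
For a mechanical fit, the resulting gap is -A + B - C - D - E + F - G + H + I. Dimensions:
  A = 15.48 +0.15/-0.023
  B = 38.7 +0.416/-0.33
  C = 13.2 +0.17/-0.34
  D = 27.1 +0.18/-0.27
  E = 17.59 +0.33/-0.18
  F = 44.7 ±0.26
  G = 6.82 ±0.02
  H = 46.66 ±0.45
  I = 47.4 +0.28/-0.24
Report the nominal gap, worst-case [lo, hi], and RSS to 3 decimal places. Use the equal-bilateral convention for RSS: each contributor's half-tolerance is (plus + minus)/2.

nominal=97.270 wc=[95.140,99.509] rss=0.816

Stack each dimension's contribution:
  -A: nom -15.480 → Σnom=-15.480; wc +0.023/-0.150 → slack +0.023/-0.150; half-tol=0.086, Σhalf²=0.007482
  +B: nom +38.700 → Σnom=23.220; wc +0.416/-0.330 → slack +0.439/-0.480; half-tol=0.373, Σhalf²=0.146611
  -C: nom -13.200 → Σnom=10.020; wc +0.340/-0.170 → slack +0.779/-0.650; half-tol=0.255, Σhalf²=0.211636
  -D: nom -27.100 → Σnom=-17.080; wc +0.270/-0.180 → slack +1.049/-0.830; half-tol=0.225, Σhalf²=0.262261
  -E: nom -17.590 → Σnom=-34.670; wc +0.180/-0.330 → slack +1.229/-1.160; half-tol=0.255, Σhalf²=0.327286
  +F: nom +44.700 → Σnom=10.030; wc +0.260/-0.260 → slack +1.489/-1.420; half-tol=0.260, Σhalf²=0.394886
  -G: nom -6.820 → Σnom=3.210; wc +0.020/-0.020 → slack +1.509/-1.440; half-tol=0.020, Σhalf²=0.395286
  +H: nom +46.660 → Σnom=49.870; wc +0.450/-0.450 → slack +1.959/-1.890; half-tol=0.450, Σhalf²=0.597786
  +I: nom +47.400 → Σnom=97.270; wc +0.280/-0.240 → slack +2.239/-2.130; half-tol=0.260, Σhalf²=0.665386
Nominal = 97.270. Worst-case = [97.270 - 2.130, 97.270 + 2.239] = [95.140, 99.509]. RSS = √0.665386 = 0.816.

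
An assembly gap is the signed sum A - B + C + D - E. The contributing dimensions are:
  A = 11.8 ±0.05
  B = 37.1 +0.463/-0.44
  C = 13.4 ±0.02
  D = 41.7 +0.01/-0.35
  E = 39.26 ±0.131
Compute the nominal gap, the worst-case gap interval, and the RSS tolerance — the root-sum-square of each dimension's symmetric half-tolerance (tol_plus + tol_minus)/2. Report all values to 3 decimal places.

Stack each dimension's contribution:
  +A: nom +11.800 → Σnom=11.800; wc +0.050/-0.050 → slack +0.050/-0.050; half-tol=0.050, Σhalf²=0.002500
  -B: nom -37.100 → Σnom=-25.300; wc +0.440/-0.463 → slack +0.490/-0.513; half-tol=0.452, Σhalf²=0.206352
  +C: nom +13.400 → Σnom=-11.900; wc +0.020/-0.020 → slack +0.510/-0.533; half-tol=0.020, Σhalf²=0.206752
  +D: nom +41.700 → Σnom=29.800; wc +0.010/-0.350 → slack +0.520/-0.883; half-tol=0.180, Σhalf²=0.239152
  -E: nom -39.260 → Σnom=-9.460; wc +0.131/-0.131 → slack +0.651/-1.014; half-tol=0.131, Σhalf²=0.256313
Nominal = -9.460. Worst-case = [-9.460 - 1.014, -9.460 + 0.651] = [-10.474, -8.809]. RSS = √0.256313 = 0.506.

nominal=-9.460 wc=[-10.474,-8.809] rss=0.506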